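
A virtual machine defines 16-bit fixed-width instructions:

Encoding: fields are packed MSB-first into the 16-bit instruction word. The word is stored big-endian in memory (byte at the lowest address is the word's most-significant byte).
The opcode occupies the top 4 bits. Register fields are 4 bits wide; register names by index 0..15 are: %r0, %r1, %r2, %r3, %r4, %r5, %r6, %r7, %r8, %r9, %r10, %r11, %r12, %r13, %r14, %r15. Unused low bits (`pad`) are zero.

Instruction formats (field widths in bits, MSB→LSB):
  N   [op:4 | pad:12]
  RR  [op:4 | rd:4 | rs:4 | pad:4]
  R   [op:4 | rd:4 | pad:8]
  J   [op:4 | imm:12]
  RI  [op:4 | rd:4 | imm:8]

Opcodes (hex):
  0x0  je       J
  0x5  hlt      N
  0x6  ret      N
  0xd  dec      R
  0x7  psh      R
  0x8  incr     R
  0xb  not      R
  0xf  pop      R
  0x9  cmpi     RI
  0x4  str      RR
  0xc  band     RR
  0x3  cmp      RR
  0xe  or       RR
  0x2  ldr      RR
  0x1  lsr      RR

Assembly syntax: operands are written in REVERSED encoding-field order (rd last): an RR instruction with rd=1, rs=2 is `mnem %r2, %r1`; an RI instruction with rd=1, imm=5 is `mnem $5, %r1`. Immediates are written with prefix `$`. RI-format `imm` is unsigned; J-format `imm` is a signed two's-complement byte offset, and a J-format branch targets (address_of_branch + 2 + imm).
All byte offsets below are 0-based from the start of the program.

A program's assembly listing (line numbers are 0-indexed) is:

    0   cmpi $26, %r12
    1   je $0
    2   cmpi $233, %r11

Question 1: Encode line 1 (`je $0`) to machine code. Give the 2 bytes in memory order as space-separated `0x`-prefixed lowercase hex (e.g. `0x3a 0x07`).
L1: je op=0x0:4|imm=0:12 ⇒ 0x0000 ⇒ big 00 00

0x00 0x00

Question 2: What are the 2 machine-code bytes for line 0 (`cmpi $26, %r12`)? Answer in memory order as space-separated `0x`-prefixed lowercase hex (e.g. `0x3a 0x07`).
L0: cmpi op=0x9:4|rd=12:4|imm=26:8 ⇒ 0x9c1a ⇒ big 9c 1a

0x9c 0x1a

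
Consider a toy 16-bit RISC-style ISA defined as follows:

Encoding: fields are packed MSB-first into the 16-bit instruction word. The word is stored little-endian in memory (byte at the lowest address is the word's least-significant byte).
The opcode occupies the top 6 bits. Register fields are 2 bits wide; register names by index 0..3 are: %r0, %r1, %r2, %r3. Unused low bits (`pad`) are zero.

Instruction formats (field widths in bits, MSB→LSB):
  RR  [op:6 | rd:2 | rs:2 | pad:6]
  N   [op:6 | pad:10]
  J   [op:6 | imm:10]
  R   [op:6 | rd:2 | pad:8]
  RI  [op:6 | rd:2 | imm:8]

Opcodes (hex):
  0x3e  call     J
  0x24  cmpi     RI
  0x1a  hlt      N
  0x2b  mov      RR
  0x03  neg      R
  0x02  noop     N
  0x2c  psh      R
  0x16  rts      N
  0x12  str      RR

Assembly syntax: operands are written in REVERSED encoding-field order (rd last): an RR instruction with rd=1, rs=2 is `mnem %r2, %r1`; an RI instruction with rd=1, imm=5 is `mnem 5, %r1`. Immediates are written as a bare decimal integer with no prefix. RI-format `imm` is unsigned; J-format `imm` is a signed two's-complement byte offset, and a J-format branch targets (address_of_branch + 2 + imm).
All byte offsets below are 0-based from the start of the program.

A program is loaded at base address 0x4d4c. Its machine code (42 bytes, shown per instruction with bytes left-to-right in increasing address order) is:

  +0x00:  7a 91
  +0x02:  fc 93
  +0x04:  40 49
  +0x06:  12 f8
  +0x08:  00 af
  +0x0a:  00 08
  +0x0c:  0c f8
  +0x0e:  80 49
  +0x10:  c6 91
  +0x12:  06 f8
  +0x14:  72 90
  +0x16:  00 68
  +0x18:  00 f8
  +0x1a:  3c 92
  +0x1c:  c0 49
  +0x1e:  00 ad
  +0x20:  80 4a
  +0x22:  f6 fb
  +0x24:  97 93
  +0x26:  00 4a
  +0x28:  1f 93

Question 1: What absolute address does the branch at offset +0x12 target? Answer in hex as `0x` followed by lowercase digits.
0x4d66

+0x12: 06 f8 ⇒ word 0xf806 (little)
  opcode bits[15:10]=0x3e: call/J
  imm@[9:0]=0x6 ⇒ 6
  target = base 0x4d4c + off 0x12 + 2 + imm 6 = 0x4d66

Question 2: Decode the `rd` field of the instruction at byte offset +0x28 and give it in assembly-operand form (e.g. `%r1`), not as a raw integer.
%r3

@+28  little-endian(1f 93) = 0x931f
  opcode bits[15:10]=0x24: cmpi/RI
  rd@[9:8]=0x3 ⇒ %r3
  imm@[7:0]=0x1f ⇒ 31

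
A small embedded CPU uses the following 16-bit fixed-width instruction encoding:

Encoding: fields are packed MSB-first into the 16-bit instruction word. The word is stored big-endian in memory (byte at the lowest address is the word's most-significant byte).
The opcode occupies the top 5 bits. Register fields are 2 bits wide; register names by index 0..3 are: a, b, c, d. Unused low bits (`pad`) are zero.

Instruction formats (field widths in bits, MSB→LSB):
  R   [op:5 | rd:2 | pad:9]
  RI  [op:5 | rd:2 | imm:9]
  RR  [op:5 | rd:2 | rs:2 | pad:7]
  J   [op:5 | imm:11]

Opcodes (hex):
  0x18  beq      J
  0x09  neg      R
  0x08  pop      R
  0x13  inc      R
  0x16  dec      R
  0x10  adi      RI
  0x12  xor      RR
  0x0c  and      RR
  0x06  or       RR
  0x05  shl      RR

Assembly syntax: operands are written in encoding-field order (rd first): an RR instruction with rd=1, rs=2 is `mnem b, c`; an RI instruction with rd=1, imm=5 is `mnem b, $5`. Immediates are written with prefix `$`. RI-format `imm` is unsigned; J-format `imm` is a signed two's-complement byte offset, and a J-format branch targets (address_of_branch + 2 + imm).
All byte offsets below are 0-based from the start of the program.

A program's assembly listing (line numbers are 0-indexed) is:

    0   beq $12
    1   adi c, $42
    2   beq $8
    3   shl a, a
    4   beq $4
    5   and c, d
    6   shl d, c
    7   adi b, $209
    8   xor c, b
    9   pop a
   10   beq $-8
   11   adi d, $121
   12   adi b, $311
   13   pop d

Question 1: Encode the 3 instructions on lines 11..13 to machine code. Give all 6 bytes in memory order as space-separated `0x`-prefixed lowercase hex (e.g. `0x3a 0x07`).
line 11 (adi): pack op=0x10:5|rd=3:2|imm=121:9 = 0x8679; big→ 86 79
line 12 (adi): pack op=0x10:5|rd=1:2|imm=311:9 = 0x8337; big→ 83 37
line 13 (pop): pack op=0x8:5|rd=3:2|pad=0:9 = 0x4600; big→ 46 00

0x86 0x79 0x83 0x37 0x46 0x00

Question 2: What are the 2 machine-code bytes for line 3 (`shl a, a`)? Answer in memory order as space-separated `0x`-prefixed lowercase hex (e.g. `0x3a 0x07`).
0x28 0x00

3. shl fields op=0x5:5|rd=0:2|rs=0:2|pad=0:7 → word 2800h → 28 00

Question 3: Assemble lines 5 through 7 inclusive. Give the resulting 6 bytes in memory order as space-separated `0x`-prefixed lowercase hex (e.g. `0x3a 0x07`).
0x65 0x80 0x2f 0x00 0x82 0xd1

L5: and op=0xc:5|rd=2:2|rs=3:2|pad=0:7 ⇒ 0x6580 ⇒ big 65 80
L6: shl op=0x5:5|rd=3:2|rs=2:2|pad=0:7 ⇒ 0x2f00 ⇒ big 2f 00
L7: adi op=0x10:5|rd=1:2|imm=209:9 ⇒ 0x82d1 ⇒ big 82 d1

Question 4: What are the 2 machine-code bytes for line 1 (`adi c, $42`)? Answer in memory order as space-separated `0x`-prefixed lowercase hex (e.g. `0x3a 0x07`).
L1: adi op=0x10:5|rd=2:2|imm=42:9 ⇒ 0x842a ⇒ big 84 2a

0x84 0x2a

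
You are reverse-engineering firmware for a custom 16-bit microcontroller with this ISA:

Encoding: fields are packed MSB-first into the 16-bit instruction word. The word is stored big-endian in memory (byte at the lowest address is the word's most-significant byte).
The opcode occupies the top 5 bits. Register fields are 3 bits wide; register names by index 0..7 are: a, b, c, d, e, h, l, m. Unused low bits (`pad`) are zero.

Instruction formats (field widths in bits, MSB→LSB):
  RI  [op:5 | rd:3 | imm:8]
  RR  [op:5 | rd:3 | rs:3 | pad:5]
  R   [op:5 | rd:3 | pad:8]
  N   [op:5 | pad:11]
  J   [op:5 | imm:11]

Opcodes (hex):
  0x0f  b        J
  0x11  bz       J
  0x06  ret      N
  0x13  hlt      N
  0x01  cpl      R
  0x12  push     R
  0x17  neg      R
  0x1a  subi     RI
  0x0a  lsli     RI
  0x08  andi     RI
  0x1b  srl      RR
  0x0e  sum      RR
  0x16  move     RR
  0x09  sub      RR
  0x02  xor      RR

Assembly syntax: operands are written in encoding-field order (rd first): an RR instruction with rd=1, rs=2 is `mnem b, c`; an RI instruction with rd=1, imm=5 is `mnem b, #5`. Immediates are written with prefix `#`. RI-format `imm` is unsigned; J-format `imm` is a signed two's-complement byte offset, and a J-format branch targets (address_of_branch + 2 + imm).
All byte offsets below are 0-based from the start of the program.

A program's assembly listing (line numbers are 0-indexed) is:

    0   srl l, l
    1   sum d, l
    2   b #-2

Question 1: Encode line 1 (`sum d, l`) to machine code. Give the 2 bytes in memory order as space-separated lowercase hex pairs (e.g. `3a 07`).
73 c0

line 1 (sum): pack op=0xe:5|rd=3:3|rs=6:3|pad=0:5 = 0x73c0; big→ 73 c0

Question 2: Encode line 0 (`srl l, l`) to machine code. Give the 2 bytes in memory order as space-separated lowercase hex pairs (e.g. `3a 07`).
de c0

line 0 (srl): pack op=0x1b:5|rd=6:3|rs=6:3|pad=0:5 = 0xdec0; big→ de c0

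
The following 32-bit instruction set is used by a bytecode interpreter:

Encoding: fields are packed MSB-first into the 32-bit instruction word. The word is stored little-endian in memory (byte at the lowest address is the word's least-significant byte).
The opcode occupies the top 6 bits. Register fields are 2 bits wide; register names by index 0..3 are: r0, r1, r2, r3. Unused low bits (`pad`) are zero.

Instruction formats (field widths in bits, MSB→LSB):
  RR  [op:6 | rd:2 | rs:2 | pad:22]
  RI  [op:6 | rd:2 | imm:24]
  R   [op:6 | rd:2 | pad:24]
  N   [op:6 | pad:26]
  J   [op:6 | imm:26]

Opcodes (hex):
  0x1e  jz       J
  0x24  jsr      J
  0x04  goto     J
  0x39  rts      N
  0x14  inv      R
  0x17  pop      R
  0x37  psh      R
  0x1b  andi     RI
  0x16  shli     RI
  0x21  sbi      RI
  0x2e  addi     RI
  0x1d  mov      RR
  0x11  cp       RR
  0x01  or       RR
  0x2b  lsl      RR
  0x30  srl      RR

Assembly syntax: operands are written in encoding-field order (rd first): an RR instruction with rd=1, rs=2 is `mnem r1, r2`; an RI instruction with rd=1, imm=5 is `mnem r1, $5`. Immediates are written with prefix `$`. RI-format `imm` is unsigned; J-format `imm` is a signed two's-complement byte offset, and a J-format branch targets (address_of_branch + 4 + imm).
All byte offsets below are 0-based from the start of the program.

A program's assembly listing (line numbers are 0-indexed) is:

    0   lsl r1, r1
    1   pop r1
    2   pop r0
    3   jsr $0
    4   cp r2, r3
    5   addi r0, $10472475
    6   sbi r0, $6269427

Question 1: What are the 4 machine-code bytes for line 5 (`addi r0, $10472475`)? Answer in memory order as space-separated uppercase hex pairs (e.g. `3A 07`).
1B CC 9F B8

line 5 (addi): pack op=0x2e:6|rd=0:2|imm=10472475:24 = 0xb89fcc1b; little→ 1b cc 9f b8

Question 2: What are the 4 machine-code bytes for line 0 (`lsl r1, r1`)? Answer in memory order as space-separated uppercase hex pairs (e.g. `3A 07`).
0. lsl fields op=0x2b:6|rd=1:2|rs=1:2|pad=0:22 → word ad400000h → 00 00 40 ad

00 00 40 AD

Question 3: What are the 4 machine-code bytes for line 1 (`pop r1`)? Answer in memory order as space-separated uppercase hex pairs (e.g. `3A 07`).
line 1 (pop): pack op=0x17:6|rd=1:2|pad=0:24 = 0x5d000000; little→ 00 00 00 5d

00 00 00 5D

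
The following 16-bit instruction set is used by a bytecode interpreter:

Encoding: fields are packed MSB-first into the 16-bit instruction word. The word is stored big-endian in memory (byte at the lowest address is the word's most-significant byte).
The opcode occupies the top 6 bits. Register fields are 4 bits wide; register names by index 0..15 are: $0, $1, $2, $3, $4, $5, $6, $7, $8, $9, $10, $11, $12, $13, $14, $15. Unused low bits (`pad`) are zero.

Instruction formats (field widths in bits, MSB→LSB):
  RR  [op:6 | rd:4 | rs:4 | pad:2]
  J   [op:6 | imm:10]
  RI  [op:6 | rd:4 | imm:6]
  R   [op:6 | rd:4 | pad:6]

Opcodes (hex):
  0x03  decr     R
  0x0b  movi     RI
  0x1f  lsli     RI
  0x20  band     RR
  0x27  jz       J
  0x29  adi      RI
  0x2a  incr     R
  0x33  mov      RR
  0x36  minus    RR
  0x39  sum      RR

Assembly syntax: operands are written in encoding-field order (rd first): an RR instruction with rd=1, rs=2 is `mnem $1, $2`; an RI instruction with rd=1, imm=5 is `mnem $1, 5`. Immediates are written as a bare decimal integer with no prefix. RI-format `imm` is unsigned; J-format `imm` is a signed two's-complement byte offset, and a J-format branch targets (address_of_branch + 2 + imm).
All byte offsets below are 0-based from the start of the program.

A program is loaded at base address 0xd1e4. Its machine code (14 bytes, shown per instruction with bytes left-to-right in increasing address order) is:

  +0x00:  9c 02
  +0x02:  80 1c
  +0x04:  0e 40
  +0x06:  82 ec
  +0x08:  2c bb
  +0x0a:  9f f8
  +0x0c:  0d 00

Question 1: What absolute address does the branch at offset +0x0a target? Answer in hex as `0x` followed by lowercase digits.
[0a] 9f f8 → 0x9ff8
  op=0x9ff8>>10=0x27 ⇒ jz (J)
  imm@[9:0]=0x3f8 (s10→-8) ⇒ -8
  target = base 0xd1e4 + off 0x0a + 2 + imm -8 = 0xd1e8

0xd1e8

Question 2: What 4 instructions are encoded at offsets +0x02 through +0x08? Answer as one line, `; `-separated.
band $0, $7; decr $9; band $11, $11; movi $2, 59

[02] 80 1c → 0x801c
  op=0x801c>>10=0x20 ⇒ band (RR)
  [9:6] rd=0 = $0
  [5:2] rs=7 = $7
[04] 0e 40 → 0x0e40
  op=0x0e40>>10=0x3 ⇒ decr (R)
  [9:6] rd=9 = $9
[06] 82 ec → 0x82ec
  op=0x82ec>>10=0x20 ⇒ band (RR)
  [9:6] rd=11 = $11
  [5:2] rs=11 = $11
[08] 2c bb → 0x2cbb
  op=0x2cbb>>10=0xb ⇒ movi (RI)
  [9:6] rd=2 = $2
  [5:0] imm=59 = 59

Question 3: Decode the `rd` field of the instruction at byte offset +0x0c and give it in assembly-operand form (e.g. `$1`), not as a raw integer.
$4

+0x0c: 0d 00 ⇒ word 0x0d00 (big)
  top 6b → 0x3 → decr [R]
  [9:6] rd=4 = $4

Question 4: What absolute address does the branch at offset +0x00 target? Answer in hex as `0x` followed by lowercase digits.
+0x00: 9c 02 ⇒ word 0x9c02 (big)
  opcode bits[15:10]=0x27: jz/J
  imm@[9:0]=0x2 ⇒ 2
  target = base 0xd1e4 + off 0x00 + 2 + imm 2 = 0xd1e8

0xd1e8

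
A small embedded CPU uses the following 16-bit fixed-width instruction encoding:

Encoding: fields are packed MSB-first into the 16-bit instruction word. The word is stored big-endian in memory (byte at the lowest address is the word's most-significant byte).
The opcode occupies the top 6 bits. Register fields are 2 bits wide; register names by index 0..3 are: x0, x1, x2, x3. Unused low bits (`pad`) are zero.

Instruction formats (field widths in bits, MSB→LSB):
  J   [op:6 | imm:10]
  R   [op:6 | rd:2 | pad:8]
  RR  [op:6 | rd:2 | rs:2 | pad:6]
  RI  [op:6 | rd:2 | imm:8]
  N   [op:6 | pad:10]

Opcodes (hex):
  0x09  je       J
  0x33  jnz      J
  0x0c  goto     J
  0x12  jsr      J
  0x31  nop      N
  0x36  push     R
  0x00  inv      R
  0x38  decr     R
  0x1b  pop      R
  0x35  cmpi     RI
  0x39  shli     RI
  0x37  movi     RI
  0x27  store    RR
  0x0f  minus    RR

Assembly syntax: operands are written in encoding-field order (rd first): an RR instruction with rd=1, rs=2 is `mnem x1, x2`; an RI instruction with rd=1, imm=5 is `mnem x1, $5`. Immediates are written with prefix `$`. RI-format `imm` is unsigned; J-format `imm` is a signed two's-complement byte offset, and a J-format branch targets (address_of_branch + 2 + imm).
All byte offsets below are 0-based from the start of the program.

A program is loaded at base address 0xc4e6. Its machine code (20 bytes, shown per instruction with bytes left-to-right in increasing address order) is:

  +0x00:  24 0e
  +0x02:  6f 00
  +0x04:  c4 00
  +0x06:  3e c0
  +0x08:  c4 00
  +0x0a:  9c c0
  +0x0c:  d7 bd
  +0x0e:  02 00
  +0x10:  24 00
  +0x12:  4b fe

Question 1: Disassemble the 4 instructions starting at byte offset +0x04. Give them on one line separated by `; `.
off 0x04: read c4 00 as big → 0xc400
  op=0xc400>>10=0x31 ⇒ nop (N)
off 0x06: read 3e c0 as big → 0x3ec0
  op=0x3ec0>>10=0xf ⇒ minus (RR)
  rd: (w>>8)&0x3=0x2 → x2
  rs: (w>>6)&0x3=0x3 → x3
off 0x08: read c4 00 as big → 0xc400
  op=0xc400>>10=0x31 ⇒ nop (N)
off 0x0a: read 9c c0 as big → 0x9cc0
  op=0x9cc0>>10=0x27 ⇒ store (RR)
  rd: (w>>8)&0x3=0x0 → x0
  rs: (w>>6)&0x3=0x3 → x3

nop; minus x2, x3; nop; store x0, x3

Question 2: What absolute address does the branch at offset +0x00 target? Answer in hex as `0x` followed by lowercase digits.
off 0x00: read 24 0e as big → 0x240e
  top 6b → 0x9 → je [J]
  imm: (w>>0)&0x3ff=0xe → $14
  target = base 0xc4e6 + off 0x00 + 2 + imm 14 = 0xc4f6

0xc4f6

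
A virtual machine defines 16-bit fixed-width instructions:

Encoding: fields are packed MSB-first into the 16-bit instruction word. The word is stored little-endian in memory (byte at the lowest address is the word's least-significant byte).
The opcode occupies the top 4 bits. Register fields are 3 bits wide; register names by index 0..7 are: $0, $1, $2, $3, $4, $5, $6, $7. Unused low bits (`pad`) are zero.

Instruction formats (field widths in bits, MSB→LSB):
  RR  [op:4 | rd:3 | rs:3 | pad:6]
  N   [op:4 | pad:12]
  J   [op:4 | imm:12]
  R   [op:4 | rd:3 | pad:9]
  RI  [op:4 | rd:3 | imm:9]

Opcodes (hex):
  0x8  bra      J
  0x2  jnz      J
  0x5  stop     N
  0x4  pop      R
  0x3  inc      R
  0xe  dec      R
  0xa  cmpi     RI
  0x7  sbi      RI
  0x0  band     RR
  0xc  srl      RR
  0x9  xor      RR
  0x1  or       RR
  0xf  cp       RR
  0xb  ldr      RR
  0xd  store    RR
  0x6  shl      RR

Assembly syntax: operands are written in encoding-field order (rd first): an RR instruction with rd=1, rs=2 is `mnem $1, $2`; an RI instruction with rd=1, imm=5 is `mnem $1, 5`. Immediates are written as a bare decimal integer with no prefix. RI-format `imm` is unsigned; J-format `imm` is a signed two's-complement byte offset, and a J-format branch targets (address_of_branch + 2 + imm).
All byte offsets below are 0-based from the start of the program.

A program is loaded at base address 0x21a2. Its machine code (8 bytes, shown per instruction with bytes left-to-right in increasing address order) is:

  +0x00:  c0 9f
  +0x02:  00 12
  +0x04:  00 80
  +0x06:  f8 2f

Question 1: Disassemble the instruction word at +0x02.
or $1, $0

+0x02: 00 12 ⇒ word 0x1200 (little)
  opcode bits[15:12]=0x1: or/RR
  rd@[11:9]=0x1 ⇒ $1
  rs@[8:6]=0x0 ⇒ $0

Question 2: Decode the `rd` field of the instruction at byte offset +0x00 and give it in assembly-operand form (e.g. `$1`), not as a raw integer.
$7

[00] c0 9f → 0x9fc0
  op=0x9fc0>>12=0x9 ⇒ xor (RR)
  rd: (w>>9)&0x7=0x7 → $7
  rs: (w>>6)&0x7=0x7 → $7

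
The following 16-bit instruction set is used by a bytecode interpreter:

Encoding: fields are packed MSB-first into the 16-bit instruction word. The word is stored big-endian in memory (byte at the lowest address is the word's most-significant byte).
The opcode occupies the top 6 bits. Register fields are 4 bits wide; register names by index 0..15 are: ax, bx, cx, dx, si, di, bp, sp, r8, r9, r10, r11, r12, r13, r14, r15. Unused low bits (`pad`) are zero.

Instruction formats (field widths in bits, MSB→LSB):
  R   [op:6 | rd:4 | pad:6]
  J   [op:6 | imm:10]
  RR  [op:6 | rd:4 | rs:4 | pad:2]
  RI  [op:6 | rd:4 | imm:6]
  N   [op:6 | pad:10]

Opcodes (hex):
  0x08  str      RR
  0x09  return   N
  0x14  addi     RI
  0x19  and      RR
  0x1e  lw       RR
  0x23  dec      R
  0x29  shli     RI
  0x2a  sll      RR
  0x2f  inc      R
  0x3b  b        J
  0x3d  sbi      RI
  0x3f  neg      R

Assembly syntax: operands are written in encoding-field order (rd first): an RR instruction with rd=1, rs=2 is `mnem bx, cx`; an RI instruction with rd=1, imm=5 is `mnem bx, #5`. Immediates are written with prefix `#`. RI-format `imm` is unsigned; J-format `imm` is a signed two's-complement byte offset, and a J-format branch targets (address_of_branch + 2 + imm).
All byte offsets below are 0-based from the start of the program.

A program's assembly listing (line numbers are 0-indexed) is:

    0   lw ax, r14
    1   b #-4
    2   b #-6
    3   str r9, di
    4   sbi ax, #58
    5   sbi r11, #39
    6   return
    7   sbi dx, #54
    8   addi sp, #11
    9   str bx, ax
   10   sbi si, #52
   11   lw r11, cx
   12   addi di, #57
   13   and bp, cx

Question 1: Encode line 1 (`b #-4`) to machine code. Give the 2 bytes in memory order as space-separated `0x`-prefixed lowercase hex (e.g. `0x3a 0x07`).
L1: b op=0x3b:6|imm=-4:10 ⇒ 0xeffc ⇒ big ef fc

0xef 0xfc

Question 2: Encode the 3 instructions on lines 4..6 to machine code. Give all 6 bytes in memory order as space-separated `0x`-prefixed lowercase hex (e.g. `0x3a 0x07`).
4. sbi fields op=0x3d:6|rd=0:4|imm=58:6 → word f43ah → f4 3a
5. sbi fields op=0x3d:6|rd=11:4|imm=39:6 → word f6e7h → f6 e7
6. return fields op=0x9:6|pad=0:10 → word 2400h → 24 00

0xf4 0x3a 0xf6 0xe7 0x24 0x00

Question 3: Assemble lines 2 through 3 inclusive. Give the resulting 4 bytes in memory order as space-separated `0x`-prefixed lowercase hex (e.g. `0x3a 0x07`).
0xef 0xfa 0x22 0x54

line 2 (b): pack op=0x3b:6|imm=-6:10 = 0xeffa; big→ ef fa
line 3 (str): pack op=0x8:6|rd=9:4|rs=5:4|pad=0:2 = 0x2254; big→ 22 54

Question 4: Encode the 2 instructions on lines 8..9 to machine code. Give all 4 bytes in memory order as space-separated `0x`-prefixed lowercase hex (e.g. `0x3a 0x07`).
L8: addi op=0x14:6|rd=7:4|imm=11:6 ⇒ 0x51cb ⇒ big 51 cb
L9: str op=0x8:6|rd=1:4|rs=0:4|pad=0:2 ⇒ 0x2040 ⇒ big 20 40

0x51 0xcb 0x20 0x40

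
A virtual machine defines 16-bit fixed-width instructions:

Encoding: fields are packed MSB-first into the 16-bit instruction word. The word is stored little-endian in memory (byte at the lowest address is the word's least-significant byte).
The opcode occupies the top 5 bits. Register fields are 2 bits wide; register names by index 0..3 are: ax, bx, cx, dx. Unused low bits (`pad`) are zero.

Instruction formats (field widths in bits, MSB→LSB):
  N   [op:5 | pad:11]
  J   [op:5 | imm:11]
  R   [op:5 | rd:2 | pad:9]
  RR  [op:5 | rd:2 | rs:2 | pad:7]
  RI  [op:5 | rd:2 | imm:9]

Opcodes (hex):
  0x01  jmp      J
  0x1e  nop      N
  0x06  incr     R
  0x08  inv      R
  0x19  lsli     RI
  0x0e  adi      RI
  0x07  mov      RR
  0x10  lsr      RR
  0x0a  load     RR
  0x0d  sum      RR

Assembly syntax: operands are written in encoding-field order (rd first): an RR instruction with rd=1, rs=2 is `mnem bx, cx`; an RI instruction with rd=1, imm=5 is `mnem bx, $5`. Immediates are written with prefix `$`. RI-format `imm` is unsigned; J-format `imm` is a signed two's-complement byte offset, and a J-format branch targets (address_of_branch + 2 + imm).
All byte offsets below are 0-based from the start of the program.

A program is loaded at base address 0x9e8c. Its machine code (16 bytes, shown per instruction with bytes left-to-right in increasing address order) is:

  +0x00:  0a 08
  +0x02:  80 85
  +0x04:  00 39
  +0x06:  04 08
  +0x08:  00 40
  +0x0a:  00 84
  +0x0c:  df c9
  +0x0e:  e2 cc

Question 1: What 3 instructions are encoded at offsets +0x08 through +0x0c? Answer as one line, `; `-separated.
off 0x08: read 00 40 as little → 0x4000
  op=0x4000>>11=0x8 ⇒ inv (R)
  [10:9] rd=0 = ax
off 0x0a: read 00 84 as little → 0x8400
  op=0x8400>>11=0x10 ⇒ lsr (RR)
  [10:9] rd=2 = cx
  [8:7] rs=0 = ax
off 0x0c: read df c9 as little → 0xc9df
  op=0xc9df>>11=0x19 ⇒ lsli (RI)
  [10:9] rd=0 = ax
  [8:0] imm=479 = $479

inv ax; lsr cx, ax; lsli ax, $479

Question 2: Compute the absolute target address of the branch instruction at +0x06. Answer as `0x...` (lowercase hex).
0x9e98

+0x06: 04 08 ⇒ word 0x0804 (little)
  opcode bits[15:11]=0x1: jmp/J
  imm@[10:0]=0x4 ⇒ $4
  target = base 0x9e8c + off 0x06 + 2 + imm 4 = 0x9e98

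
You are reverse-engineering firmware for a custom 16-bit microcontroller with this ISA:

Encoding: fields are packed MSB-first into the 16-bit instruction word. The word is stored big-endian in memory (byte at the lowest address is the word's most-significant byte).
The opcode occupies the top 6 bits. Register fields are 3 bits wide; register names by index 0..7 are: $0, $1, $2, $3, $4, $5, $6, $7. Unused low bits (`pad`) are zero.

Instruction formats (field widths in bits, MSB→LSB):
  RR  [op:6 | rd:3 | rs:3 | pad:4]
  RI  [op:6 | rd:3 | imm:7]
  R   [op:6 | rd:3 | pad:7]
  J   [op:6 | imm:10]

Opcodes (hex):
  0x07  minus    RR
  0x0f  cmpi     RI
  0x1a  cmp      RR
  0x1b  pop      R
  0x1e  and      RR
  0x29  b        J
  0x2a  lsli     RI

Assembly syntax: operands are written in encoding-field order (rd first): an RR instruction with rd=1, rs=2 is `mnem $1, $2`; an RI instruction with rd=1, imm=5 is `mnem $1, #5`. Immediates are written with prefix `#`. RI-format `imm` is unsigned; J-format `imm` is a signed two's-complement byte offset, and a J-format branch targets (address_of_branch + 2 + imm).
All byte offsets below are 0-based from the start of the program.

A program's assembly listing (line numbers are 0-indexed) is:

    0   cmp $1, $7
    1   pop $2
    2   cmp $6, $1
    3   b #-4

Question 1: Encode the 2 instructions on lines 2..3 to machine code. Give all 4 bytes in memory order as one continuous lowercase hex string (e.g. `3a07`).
6b10a7fc

L2: cmp op=0x1a:6|rd=6:3|rs=1:3|pad=0:4 ⇒ 0x6b10 ⇒ big 6b 10
L3: b op=0x29:6|imm=-4:10 ⇒ 0xa7fc ⇒ big a7 fc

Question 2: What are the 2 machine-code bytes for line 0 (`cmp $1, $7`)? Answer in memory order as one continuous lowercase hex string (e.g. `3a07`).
68f0

0. cmp fields op=0x1a:6|rd=1:3|rs=7:3|pad=0:4 → word 68f0h → 68 f0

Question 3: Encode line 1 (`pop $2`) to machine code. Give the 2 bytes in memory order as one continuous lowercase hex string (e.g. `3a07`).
1. pop fields op=0x1b:6|rd=2:3|pad=0:7 → word 6d00h → 6d 00

6d00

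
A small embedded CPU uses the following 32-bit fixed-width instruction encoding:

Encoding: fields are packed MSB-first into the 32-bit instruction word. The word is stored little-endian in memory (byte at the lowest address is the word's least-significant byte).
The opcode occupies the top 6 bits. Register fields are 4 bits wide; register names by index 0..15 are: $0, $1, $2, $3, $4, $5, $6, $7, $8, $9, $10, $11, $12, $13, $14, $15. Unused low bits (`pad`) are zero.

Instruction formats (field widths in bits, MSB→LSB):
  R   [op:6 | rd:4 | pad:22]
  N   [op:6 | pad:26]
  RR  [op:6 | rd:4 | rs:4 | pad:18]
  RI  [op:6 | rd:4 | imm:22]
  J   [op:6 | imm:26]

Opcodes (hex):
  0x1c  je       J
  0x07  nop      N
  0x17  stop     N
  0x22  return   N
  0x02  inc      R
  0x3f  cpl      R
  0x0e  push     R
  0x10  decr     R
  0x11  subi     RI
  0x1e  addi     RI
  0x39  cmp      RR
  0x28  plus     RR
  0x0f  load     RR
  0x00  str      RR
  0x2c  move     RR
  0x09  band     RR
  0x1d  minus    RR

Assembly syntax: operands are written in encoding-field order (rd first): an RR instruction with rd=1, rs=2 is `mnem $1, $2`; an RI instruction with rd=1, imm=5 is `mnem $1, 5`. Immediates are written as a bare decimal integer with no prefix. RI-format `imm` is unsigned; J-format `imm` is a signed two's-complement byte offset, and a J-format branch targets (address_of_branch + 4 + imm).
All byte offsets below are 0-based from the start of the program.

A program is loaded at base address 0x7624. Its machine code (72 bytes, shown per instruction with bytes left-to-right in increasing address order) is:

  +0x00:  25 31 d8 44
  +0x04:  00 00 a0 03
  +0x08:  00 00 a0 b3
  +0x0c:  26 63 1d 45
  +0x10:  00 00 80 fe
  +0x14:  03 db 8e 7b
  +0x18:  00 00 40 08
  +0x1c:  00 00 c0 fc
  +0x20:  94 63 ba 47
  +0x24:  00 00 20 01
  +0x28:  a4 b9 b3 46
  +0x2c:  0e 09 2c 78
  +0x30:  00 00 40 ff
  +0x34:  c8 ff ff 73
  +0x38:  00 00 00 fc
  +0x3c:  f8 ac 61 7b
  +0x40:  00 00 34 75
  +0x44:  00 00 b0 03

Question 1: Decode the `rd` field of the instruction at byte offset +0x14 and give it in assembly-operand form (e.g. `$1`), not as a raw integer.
+0x14: 03 db 8e 7b ⇒ word 0x7b8edb03 (little)
  opcode bits[31:26]=0x1e: addi/RI
  rd@[25:22]=0xe ⇒ $14
  imm@[21:0]=0xedb03 ⇒ 973571

$14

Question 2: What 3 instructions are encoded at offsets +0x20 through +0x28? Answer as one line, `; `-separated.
+0x20: 94 63 ba 47 ⇒ word 0x47ba6394 (little)
  opcode bits[31:26]=0x11: subi/RI
  rd: (w>>22)&0xf=0xe → $14
  imm: (w>>0)&0x3fffff=0x3a6394 → 3826580
+0x24: 00 00 20 01 ⇒ word 0x01200000 (little)
  opcode bits[31:26]=0x0: str/RR
  rd: (w>>22)&0xf=0x4 → $4
  rs: (w>>18)&0xf=0x8 → $8
+0x28: a4 b9 b3 46 ⇒ word 0x46b3b9a4 (little)
  opcode bits[31:26]=0x11: subi/RI
  rd: (w>>22)&0xf=0xa → $10
  imm: (w>>0)&0x3fffff=0x33b9a4 → 3389860

subi $14, 3826580; str $4, $8; subi $10, 3389860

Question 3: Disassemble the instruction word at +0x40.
minus $4, $13

@+40  little-endian(00 00 34 75) = 0x75340000
  opcode bits[31:26]=0x1d: minus/RR
  [25:22] rd=4 = $4
  [21:18] rs=13 = $13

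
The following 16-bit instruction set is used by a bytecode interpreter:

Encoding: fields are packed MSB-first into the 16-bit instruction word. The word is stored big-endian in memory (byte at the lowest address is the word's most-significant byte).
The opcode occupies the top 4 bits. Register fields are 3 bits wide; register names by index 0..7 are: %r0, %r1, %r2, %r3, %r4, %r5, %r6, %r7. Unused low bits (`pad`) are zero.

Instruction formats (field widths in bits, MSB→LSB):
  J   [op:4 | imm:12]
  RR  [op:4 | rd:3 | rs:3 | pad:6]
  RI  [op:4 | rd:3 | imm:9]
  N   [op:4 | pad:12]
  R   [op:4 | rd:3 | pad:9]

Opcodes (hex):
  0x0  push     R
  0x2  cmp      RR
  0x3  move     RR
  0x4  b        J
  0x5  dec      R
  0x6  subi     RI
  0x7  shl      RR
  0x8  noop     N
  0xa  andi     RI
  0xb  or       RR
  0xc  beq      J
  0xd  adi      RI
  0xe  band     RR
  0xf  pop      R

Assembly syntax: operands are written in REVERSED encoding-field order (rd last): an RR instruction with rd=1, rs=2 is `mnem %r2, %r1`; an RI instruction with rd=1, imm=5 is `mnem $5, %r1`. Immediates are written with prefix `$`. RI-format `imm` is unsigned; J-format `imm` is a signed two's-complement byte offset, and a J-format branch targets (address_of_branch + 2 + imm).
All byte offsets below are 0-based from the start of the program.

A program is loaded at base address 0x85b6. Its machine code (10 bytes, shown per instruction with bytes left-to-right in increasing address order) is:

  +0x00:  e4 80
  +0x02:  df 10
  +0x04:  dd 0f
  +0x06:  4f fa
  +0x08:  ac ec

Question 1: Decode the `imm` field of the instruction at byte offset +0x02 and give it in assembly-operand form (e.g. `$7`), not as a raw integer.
@+02  big-endian(df 10) = 0xdf10
  top 4b → 0xd → adi [RI]
  [11:9] rd=7 = %r7
  [8:0] imm=272 = $272

$272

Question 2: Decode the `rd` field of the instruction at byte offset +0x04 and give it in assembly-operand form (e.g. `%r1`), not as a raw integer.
+0x04: dd 0f ⇒ word 0xdd0f (big)
  opcode bits[15:12]=0xd: adi/RI
  rd: (w>>9)&0x7=0x6 → %r6
  imm: (w>>0)&0x1ff=0x10f → $271

%r6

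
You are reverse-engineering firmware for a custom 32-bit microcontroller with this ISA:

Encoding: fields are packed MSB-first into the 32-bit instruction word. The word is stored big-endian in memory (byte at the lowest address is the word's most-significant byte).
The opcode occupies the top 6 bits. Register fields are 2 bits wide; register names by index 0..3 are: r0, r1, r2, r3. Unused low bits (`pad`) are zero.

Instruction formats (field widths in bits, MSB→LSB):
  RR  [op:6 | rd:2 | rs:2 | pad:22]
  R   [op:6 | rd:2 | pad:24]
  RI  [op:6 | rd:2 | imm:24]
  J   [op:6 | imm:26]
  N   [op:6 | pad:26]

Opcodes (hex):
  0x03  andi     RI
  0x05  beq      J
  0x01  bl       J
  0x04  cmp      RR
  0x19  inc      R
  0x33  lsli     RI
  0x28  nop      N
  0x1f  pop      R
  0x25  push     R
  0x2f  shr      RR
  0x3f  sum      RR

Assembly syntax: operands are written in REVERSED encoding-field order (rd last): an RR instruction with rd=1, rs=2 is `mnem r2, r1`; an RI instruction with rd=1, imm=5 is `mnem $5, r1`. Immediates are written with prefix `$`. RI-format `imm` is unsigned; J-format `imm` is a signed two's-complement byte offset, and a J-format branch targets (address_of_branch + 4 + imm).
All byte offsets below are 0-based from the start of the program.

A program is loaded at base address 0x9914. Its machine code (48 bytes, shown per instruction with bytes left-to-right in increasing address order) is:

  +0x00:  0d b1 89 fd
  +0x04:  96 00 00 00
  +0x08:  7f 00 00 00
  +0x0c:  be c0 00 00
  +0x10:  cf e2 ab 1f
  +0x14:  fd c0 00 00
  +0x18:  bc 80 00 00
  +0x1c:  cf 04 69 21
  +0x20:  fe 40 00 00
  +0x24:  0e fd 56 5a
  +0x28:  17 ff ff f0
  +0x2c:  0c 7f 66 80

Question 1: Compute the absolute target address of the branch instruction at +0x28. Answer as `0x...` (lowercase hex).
0x9930

+0x28: 17 ff ff f0 ⇒ word 0x17fffff0 (big)
  op=0x17fffff0>>26=0x5 ⇒ beq (J)
  imm: (w>>0)&0x3ffffff=0x3fffff0 (s26→-16) → $-16
  target = base 0x9914 + off 0x28 + 4 + imm -16 = 0x9930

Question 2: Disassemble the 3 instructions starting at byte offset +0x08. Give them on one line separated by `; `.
[08] 7f 00 00 00 → 0x7f000000
  op=0x7f000000>>26=0x1f ⇒ pop (R)
  rd: (w>>24)&0x3=0x3 → r3
[0c] be c0 00 00 → 0xbec00000
  op=0xbec00000>>26=0x2f ⇒ shr (RR)
  rd: (w>>24)&0x3=0x2 → r2
  rs: (w>>22)&0x3=0x3 → r3
[10] cf e2 ab 1f → 0xcfe2ab1f
  op=0xcfe2ab1f>>26=0x33 ⇒ lsli (RI)
  rd: (w>>24)&0x3=0x3 → r3
  imm: (w>>0)&0xffffff=0xe2ab1f → $14854943

pop r3; shr r3, r2; lsli $14854943, r3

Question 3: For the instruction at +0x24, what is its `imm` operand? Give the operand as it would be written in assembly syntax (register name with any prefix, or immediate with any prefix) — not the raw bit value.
[24] 0e fd 56 5a → 0x0efd565a
  opcode bits[31:26]=0x3: andi/RI
  rd: (w>>24)&0x3=0x2 → r2
  imm: (w>>0)&0xffffff=0xfd565a → $16602714

$16602714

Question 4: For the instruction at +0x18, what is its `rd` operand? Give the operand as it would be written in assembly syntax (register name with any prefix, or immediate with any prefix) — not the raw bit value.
r0

off 0x18: read bc 80 00 00 as big → 0xbc800000
  op=0xbc800000>>26=0x2f ⇒ shr (RR)
  rd: (w>>24)&0x3=0x0 → r0
  rs: (w>>22)&0x3=0x2 → r2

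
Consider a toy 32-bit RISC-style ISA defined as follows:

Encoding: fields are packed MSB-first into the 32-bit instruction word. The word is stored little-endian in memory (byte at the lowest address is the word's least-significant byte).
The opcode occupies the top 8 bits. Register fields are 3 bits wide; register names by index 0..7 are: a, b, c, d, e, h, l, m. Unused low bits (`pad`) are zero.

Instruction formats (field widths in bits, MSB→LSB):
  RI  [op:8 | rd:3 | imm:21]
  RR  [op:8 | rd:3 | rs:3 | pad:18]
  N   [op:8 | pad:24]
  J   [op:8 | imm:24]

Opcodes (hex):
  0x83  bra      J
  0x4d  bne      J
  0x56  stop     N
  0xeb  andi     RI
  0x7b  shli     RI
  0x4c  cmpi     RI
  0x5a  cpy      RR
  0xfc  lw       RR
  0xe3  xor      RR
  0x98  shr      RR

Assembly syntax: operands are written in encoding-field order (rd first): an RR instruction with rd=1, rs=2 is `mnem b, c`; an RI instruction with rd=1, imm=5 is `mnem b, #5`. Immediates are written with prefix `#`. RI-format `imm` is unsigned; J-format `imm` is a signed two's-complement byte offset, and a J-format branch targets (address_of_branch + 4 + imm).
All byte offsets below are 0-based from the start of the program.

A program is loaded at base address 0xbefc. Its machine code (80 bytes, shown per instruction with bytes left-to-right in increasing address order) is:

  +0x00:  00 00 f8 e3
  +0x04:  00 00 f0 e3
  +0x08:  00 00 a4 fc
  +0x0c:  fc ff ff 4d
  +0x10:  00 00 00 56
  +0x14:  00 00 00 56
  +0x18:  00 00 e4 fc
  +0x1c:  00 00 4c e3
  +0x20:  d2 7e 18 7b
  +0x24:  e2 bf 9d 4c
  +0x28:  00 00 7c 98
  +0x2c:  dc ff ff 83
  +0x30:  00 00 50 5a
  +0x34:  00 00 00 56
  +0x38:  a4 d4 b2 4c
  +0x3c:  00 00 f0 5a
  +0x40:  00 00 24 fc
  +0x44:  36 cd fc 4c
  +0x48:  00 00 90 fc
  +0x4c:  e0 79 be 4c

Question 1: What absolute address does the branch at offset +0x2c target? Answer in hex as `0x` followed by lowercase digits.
0xbf08

[2c] dc ff ff 83 → 0x83ffffdc
  op=0x83ffffdc>>24=0x83 ⇒ bra (J)
  [23:0] imm=16777180 (s24→-36) = #-36
  target = base 0xbefc + off 0x2c + 4 + imm -36 = 0xbf08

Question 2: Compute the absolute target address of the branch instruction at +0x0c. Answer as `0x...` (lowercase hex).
[0c] fc ff ff 4d → 0x4dfffffc
  top 8b → 0x4d → bne [J]
  imm: (w>>0)&0xffffff=0xfffffc (s24→-4) → #-4
  target = base 0xbefc + off 0x0c + 4 + imm -4 = 0xbf08

0xbf08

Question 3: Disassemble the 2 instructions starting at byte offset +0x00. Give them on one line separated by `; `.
+0x00: 00 00 f8 e3 ⇒ word 0xe3f80000 (little)
  opcode bits[31:24]=0xe3: xor/RR
  rd: (w>>21)&0x7=0x7 → m
  rs: (w>>18)&0x7=0x6 → l
+0x04: 00 00 f0 e3 ⇒ word 0xe3f00000 (little)
  opcode bits[31:24]=0xe3: xor/RR
  rd: (w>>21)&0x7=0x7 → m
  rs: (w>>18)&0x7=0x4 → e

xor m, l; xor m, e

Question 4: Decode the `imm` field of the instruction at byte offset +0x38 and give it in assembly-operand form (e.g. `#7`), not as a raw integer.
#1234084

off 0x38: read a4 d4 b2 4c as little → 0x4cb2d4a4
  opcode bits[31:24]=0x4c: cmpi/RI
  [23:21] rd=5 = h
  [20:0] imm=1234084 = #1234084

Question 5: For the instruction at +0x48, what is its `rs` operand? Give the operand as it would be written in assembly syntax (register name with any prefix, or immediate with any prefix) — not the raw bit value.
e

@+48  little-endian(00 00 90 fc) = 0xfc900000
  op=0xfc900000>>24=0xfc ⇒ lw (RR)
  rd: (w>>21)&0x7=0x4 → e
  rs: (w>>18)&0x7=0x4 → e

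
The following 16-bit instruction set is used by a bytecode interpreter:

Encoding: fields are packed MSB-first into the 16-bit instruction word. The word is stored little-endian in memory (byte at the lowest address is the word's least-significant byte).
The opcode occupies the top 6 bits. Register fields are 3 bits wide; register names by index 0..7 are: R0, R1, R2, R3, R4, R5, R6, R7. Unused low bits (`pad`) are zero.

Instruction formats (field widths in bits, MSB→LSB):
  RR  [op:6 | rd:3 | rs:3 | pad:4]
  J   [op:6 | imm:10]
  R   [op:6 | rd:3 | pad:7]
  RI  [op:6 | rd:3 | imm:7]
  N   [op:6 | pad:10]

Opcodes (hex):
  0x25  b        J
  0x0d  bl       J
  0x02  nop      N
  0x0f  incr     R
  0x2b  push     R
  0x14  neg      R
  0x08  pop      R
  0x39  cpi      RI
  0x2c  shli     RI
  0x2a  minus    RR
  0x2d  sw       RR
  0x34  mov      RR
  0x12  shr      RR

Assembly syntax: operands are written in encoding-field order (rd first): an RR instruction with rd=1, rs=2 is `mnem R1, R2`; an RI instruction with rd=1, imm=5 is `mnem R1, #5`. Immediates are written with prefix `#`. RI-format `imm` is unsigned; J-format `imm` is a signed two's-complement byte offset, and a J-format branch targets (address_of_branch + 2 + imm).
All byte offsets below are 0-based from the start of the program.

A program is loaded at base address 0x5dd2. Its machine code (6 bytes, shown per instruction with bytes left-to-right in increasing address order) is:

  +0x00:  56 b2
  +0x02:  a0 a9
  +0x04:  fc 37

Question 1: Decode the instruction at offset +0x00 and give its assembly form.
off 0x00: read 56 b2 as little → 0xb256
  opcode bits[15:10]=0x2c: shli/RI
  rd@[9:7]=0x4 ⇒ R4
  imm@[6:0]=0x56 ⇒ #86

shli R4, #86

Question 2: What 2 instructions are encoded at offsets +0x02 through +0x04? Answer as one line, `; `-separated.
[02] a0 a9 → 0xa9a0
  op=0xa9a0>>10=0x2a ⇒ minus (RR)
  rd@[9:7]=0x3 ⇒ R3
  rs@[6:4]=0x2 ⇒ R2
[04] fc 37 → 0x37fc
  op=0x37fc>>10=0xd ⇒ bl (J)
  imm@[9:0]=0x3fc (s10→-4) ⇒ #-4

minus R3, R2; bl #-4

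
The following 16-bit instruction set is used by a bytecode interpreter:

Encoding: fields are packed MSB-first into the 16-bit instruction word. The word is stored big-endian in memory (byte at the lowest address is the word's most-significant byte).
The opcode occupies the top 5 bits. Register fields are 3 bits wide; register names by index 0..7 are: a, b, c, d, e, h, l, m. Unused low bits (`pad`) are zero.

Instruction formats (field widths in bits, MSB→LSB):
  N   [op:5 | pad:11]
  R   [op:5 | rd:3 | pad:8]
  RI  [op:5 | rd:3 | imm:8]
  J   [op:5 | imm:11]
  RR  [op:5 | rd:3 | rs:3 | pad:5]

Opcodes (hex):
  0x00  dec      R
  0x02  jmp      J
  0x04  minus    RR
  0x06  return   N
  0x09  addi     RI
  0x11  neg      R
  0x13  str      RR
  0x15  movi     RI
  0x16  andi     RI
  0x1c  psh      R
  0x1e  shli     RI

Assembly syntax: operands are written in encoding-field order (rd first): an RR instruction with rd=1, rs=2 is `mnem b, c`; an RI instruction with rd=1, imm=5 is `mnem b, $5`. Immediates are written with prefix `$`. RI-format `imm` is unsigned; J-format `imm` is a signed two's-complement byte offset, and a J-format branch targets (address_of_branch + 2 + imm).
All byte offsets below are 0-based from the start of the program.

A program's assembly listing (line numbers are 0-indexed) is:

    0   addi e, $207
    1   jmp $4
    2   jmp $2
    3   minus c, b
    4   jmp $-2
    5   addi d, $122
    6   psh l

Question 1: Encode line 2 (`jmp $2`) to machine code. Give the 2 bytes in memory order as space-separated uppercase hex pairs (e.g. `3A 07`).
line 2 (jmp): pack op=0x2:5|imm=2:11 = 0x1002; big→ 10 02

10 02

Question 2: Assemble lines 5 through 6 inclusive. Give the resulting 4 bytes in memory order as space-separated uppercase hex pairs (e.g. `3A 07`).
5. addi fields op=0x9:5|rd=3:3|imm=122:8 → word 4b7ah → 4b 7a
6. psh fields op=0x1c:5|rd=6:3|pad=0:8 → word e600h → e6 00

4B 7A E6 00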